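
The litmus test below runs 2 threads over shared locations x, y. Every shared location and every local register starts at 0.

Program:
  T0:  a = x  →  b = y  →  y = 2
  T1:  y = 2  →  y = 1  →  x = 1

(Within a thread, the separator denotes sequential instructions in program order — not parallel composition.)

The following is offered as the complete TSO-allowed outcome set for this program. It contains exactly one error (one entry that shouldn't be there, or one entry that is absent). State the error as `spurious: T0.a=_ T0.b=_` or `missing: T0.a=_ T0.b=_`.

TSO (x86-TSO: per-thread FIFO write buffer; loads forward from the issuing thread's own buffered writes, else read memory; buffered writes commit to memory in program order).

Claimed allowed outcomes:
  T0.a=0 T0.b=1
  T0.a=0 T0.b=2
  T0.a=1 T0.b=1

missing: T0.a=0 T0.b=0

outcome vector order: (T0.a,T0.b)
TSO (4): (0,0); (0,1); (0,2); (1,1)
TSO∖claimed = {(0,0)}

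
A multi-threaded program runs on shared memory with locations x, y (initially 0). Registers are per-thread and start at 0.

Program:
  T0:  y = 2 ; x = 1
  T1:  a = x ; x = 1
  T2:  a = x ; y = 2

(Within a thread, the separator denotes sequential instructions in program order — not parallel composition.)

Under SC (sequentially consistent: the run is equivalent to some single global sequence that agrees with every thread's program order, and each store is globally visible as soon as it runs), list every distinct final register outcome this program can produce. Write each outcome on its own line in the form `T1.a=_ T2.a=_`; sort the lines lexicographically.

outcome vector order: (T1.a,T2.a)
|SC outcomes| = 4

T1.a=0 T2.a=0
T1.a=0 T2.a=1
T1.a=1 T2.a=0
T1.a=1 T2.a=1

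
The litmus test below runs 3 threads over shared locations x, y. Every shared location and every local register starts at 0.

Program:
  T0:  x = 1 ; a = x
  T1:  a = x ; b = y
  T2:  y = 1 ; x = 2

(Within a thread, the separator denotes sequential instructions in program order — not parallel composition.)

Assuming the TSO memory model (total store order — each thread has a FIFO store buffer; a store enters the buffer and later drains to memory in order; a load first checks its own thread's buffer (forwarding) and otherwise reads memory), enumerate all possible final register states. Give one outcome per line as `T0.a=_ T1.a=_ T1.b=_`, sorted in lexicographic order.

outcome vector order: (T0.a,T1.a,T1.b)
|TSO outcomes| = 10

T0.a=1 T1.a=0 T1.b=0
T0.a=1 T1.a=0 T1.b=1
T0.a=1 T1.a=1 T1.b=0
T0.a=1 T1.a=1 T1.b=1
T0.a=1 T1.a=2 T1.b=1
T0.a=2 T1.a=0 T1.b=0
T0.a=2 T1.a=0 T1.b=1
T0.a=2 T1.a=1 T1.b=0
T0.a=2 T1.a=1 T1.b=1
T0.a=2 T1.a=2 T1.b=1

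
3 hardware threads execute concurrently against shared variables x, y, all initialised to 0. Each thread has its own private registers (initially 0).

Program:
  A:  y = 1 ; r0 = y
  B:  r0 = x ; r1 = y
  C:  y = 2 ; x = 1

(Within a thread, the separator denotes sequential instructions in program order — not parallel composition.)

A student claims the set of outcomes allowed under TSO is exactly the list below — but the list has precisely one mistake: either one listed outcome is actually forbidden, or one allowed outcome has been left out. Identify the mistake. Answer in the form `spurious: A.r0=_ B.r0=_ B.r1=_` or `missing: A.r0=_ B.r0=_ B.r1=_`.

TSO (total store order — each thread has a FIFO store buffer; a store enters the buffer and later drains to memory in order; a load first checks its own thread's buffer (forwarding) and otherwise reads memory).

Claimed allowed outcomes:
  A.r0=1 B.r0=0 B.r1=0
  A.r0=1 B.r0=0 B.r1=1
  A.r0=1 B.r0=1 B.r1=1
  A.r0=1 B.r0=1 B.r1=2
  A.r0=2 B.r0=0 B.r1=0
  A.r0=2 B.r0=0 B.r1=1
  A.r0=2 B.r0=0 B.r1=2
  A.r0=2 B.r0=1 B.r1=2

missing: A.r0=1 B.r0=0 B.r1=2

outcome vector order: (A.r0,B.r0,B.r1)
under TSO → 1/0/0; 1/0/1; 1/0/2; 1/1/1; 1/1/2; 2/0/0; 2/0/1; 2/0/2; 2/1/2
TSO∖claimed = {1/0/2}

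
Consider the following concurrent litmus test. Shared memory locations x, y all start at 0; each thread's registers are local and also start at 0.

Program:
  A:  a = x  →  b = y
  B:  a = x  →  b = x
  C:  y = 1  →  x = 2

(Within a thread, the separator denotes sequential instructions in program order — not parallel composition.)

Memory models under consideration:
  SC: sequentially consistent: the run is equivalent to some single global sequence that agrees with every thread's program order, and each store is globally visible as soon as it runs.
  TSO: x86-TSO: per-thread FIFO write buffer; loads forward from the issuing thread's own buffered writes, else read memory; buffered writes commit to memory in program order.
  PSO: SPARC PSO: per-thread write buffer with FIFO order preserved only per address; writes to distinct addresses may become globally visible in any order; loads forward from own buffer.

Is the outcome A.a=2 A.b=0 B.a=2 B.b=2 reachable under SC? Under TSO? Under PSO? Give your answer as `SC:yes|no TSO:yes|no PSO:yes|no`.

SC:no TSO:no PSO:yes

outcome vector order: (A.a,A.b,B.a,B.b)
SC: 9 outcomes — {<0 0 0 0>; <0 0 0 2>; <0 0 2 2>; <0 1 0 0>; <0 1 0 2>; <0 1 2 2>; <2 1 0 0>; <2 1 0 2>; <2 1 2 2>}
TSO: 9 outcomes — {<0 0 0 0>; <0 0 0 2>; <0 0 2 2>; <0 1 0 0>; <0 1 0 2>; <0 1 2 2>; <2 1 0 0>; <2 1 0 2>; <2 1 2 2>}
PSO: 12 outcomes — {<0 0 0 0>; <0 0 0 2>; <0 0 2 2>; <0 1 0 0>; <0 1 0 2>; <0 1 2 2>; <2 0 0 0>; <2 0 0 2>; <2 0 2 2>; <2 1 0 0>; <2 1 0 2>; <2 1 2 2>}
target <2 0 2 2> ∈ {PSO}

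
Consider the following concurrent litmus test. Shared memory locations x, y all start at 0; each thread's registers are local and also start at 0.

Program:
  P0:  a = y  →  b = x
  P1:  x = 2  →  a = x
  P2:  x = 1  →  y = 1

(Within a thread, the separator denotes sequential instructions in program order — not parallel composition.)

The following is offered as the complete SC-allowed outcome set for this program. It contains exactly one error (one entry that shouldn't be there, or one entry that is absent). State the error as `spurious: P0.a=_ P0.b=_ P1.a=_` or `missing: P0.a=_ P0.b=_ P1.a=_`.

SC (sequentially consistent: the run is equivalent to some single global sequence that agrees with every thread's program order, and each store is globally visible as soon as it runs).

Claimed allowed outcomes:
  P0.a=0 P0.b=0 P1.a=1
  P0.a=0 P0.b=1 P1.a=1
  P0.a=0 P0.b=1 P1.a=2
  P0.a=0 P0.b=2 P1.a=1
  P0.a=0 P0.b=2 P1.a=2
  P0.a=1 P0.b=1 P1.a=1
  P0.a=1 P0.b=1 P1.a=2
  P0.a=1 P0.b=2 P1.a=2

missing: P0.a=0 P0.b=0 P1.a=2

outcome vector order: (P0.a,P0.b,P1.a)
SC: 9 outcomes — {001, 002, 011, 012, 021, 022, 111, 112, 122}
SC∖claimed = {002}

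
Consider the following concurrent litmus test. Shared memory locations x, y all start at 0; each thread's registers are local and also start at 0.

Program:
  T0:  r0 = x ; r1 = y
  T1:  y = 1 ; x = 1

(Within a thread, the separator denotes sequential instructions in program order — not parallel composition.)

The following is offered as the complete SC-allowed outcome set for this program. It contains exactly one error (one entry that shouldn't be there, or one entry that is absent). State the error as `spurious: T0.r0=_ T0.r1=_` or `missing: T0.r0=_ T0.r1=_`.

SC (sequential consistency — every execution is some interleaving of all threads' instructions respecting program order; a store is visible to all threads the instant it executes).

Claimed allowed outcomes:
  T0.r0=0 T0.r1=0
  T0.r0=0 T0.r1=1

outcome vector order: (T0.r0,T0.r1)
SC: 3 outcomes — {<0 0>, <0 1>, <1 1>}
SC∖claimed = {<1 1>}

missing: T0.r0=1 T0.r1=1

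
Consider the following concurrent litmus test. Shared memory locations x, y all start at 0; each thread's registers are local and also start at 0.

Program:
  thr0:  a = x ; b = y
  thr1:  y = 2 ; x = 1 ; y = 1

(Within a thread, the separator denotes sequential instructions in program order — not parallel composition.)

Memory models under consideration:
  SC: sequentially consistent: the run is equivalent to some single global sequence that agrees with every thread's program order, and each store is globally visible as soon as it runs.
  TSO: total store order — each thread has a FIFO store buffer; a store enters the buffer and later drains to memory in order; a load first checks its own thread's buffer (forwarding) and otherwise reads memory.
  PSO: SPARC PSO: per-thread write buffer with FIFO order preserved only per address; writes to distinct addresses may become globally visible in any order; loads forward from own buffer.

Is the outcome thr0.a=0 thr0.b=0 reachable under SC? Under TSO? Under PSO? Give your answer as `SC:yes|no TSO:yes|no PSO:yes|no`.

SC:yes TSO:yes PSO:yes

outcome vector order: (thr0.a,thr0.b)
under SC → 00 01 02 11 12
under TSO → 00 01 02 11 12
under PSO → 00 01 02 10 11 12
target 00 ∈ {SC,TSO,PSO}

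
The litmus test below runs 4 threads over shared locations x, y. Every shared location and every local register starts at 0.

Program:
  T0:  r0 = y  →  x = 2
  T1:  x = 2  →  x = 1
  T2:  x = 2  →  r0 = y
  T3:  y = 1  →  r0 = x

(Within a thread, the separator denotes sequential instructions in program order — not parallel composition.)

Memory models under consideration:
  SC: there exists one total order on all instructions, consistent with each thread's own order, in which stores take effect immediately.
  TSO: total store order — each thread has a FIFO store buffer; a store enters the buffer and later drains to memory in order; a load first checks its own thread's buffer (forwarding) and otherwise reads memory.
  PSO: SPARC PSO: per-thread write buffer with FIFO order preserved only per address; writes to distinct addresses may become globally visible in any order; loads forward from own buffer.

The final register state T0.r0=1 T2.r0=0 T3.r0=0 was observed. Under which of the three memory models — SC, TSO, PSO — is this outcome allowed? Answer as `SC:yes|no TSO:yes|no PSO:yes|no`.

outcome vector order: (T0.r0,T2.r0,T3.r0)
SC: 10 outcomes — {(0,0,1), (0,0,2), (0,1,0), (0,1,1), (0,1,2), (1,0,1), (1,0,2), (1,1,0), (1,1,1), (1,1,2)}
TSO: 12 outcomes — {(0,0,0), (0,0,1), (0,0,2), (0,1,0), (0,1,1), (0,1,2), (1,0,0), (1,0,1), (1,0,2), (1,1,0), (1,1,1), (1,1,2)}
PSO: 12 outcomes — {(0,0,0), (0,0,1), (0,0,2), (0,1,0), (0,1,1), (0,1,2), (1,0,0), (1,0,1), (1,0,2), (1,1,0), (1,1,1), (1,1,2)}
target (1,0,0) ∈ {TSO,PSO}

SC:no TSO:yes PSO:yes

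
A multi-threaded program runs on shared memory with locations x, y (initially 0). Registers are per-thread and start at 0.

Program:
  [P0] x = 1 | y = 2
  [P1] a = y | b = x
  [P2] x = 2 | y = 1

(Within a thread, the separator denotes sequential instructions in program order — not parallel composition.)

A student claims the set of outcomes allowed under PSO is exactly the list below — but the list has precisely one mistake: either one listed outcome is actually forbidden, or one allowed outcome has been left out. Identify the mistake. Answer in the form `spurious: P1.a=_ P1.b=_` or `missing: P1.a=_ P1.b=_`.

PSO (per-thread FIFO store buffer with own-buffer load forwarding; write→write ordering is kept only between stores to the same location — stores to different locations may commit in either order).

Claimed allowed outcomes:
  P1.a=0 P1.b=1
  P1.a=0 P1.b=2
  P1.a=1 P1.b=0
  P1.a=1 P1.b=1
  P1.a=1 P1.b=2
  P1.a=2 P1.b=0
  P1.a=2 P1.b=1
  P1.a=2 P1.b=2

missing: P1.a=0 P1.b=0

outcome vector order: (P1.a,P1.b)
under PSO → 0/0; 0/1; 0/2; 1/0; 1/1; 1/2; 2/0; 2/1; 2/2
PSO∖claimed = {0/0}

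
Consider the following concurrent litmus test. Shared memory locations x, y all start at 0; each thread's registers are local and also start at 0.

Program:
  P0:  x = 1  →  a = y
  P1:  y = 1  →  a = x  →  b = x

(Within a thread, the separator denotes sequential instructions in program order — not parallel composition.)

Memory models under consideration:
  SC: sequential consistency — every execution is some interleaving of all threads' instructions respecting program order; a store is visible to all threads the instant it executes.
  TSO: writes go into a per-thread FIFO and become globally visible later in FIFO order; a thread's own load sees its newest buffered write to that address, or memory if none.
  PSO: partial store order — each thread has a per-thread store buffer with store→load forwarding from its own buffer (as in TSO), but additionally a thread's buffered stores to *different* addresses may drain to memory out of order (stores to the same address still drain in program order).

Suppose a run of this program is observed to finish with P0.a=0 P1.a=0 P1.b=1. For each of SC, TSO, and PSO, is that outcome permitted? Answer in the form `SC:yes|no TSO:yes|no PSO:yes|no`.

outcome vector order: (P0.a,P1.a,P1.b)
under SC → 0/1/1, 1/0/0, 1/0/1, 1/1/1
under TSO → 0/0/0, 0/0/1, 0/1/1, 1/0/0, 1/0/1, 1/1/1
under PSO → 0/0/0, 0/0/1, 0/1/1, 1/0/0, 1/0/1, 1/1/1
target 0/0/1 ∈ {TSO,PSO}

SC:no TSO:yes PSO:yes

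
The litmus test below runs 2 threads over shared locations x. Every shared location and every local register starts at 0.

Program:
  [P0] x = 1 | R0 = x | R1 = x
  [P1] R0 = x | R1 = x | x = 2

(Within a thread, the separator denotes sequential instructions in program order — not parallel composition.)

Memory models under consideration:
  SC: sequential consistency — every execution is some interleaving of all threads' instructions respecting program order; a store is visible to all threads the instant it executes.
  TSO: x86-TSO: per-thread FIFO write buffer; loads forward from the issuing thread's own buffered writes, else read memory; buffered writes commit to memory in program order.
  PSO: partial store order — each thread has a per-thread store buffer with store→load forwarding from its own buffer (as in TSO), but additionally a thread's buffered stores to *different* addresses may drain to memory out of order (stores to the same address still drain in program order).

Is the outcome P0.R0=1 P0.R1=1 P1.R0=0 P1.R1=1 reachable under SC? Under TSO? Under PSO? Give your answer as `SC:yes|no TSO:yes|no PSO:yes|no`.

outcome vector order: (P0.R0,P0.R1,P1.R0,P1.R1)
under SC → (1,1,0,0); (1,1,0,1); (1,1,1,1); (1,2,0,0); (1,2,0,1); (1,2,1,1); (2,2,0,0); (2,2,0,1); (2,2,1,1)
under TSO → (1,1,0,0); (1,1,0,1); (1,1,1,1); (1,2,0,0); (1,2,0,1); (1,2,1,1); (2,2,0,0); (2,2,0,1); (2,2,1,1)
under PSO → (1,1,0,0); (1,1,0,1); (1,1,1,1); (1,2,0,0); (1,2,0,1); (1,2,1,1); (2,2,0,0); (2,2,0,1); (2,2,1,1)
target (1,1,0,1) ∈ {SC,TSO,PSO}

SC:yes TSO:yes PSO:yes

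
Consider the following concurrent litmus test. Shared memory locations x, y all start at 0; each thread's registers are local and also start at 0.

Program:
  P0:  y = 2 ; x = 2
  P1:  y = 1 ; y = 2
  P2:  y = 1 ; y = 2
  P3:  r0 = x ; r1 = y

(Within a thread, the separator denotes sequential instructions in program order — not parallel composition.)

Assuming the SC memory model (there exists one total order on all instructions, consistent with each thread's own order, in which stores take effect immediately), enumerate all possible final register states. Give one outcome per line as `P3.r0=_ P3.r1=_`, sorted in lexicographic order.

outcome vector order: (P3.r0,P3.r1)
|SC outcomes| = 5

P3.r0=0 P3.r1=0
P3.r0=0 P3.r1=1
P3.r0=0 P3.r1=2
P3.r0=2 P3.r1=1
P3.r0=2 P3.r1=2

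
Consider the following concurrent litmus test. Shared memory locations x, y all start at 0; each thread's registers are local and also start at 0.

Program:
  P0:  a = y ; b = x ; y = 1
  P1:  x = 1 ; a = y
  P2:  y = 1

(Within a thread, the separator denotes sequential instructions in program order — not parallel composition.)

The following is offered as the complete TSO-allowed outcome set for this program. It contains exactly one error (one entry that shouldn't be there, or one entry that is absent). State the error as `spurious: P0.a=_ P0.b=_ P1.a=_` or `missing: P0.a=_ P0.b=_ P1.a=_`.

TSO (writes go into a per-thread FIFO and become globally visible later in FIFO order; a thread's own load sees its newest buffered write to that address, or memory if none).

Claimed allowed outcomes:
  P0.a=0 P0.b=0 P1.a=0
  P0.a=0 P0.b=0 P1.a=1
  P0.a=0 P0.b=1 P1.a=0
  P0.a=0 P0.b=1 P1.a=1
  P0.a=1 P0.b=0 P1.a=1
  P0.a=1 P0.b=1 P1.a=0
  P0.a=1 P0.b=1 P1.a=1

outcome vector order: (P0.a,P0.b,P1.a)
TSO (8): <0 0 0> <0 0 1> <0 1 0> <0 1 1> <1 0 0> <1 0 1> <1 1 0> <1 1 1>
TSO∖claimed = {<1 0 0>}

missing: P0.a=1 P0.b=0 P1.a=0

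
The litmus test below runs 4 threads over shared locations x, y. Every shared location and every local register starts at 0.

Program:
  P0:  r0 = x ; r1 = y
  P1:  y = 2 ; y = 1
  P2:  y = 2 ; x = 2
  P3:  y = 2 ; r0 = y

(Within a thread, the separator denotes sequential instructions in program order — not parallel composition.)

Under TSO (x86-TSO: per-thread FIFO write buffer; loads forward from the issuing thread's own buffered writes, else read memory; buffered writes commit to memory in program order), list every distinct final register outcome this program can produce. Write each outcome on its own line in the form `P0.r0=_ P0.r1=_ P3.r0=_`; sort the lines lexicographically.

P0.r0=0 P0.r1=0 P3.r0=1
P0.r0=0 P0.r1=0 P3.r0=2
P0.r0=0 P0.r1=1 P3.r0=1
P0.r0=0 P0.r1=1 P3.r0=2
P0.r0=0 P0.r1=2 P3.r0=1
P0.r0=0 P0.r1=2 P3.r0=2
P0.r0=2 P0.r1=1 P3.r0=1
P0.r0=2 P0.r1=1 P3.r0=2
P0.r0=2 P0.r1=2 P3.r0=1
P0.r0=2 P0.r1=2 P3.r0=2

outcome vector order: (P0.r0,P0.r1,P3.r0)
|TSO outcomes| = 10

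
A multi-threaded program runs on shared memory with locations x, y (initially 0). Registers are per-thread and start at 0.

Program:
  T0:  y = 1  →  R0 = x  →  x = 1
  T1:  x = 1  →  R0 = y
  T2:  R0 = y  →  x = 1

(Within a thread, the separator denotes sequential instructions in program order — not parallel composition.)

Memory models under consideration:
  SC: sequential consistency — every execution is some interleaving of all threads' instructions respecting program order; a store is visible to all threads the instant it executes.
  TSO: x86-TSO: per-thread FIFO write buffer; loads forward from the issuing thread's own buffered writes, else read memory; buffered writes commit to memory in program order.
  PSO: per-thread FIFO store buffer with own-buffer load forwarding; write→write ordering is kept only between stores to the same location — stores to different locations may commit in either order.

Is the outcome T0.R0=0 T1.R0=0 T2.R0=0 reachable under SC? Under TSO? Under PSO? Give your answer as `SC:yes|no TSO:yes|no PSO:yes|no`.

SC:no TSO:yes PSO:yes

outcome vector order: (T0.R0,T1.R0,T2.R0)
[SC] allowed = {010; 011; 100; 101; 110; 111}
[TSO] allowed = {000; 001; 010; 011; 100; 101; 110; 111}
[PSO] allowed = {000; 001; 010; 011; 100; 101; 110; 111}
target 000 ∈ {TSO,PSO}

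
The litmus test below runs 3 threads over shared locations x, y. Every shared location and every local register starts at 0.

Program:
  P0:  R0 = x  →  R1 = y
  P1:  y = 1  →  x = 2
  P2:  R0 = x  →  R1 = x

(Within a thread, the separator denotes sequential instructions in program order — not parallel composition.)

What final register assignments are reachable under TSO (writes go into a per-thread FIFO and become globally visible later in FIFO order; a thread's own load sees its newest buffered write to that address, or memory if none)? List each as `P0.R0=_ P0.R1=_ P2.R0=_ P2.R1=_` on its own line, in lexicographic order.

outcome vector order: (P0.R0,P0.R1,P2.R0,P2.R1)
|TSO outcomes| = 9

P0.R0=0 P0.R1=0 P2.R0=0 P2.R1=0
P0.R0=0 P0.R1=0 P2.R0=0 P2.R1=2
P0.R0=0 P0.R1=0 P2.R0=2 P2.R1=2
P0.R0=0 P0.R1=1 P2.R0=0 P2.R1=0
P0.R0=0 P0.R1=1 P2.R0=0 P2.R1=2
P0.R0=0 P0.R1=1 P2.R0=2 P2.R1=2
P0.R0=2 P0.R1=1 P2.R0=0 P2.R1=0
P0.R0=2 P0.R1=1 P2.R0=0 P2.R1=2
P0.R0=2 P0.R1=1 P2.R0=2 P2.R1=2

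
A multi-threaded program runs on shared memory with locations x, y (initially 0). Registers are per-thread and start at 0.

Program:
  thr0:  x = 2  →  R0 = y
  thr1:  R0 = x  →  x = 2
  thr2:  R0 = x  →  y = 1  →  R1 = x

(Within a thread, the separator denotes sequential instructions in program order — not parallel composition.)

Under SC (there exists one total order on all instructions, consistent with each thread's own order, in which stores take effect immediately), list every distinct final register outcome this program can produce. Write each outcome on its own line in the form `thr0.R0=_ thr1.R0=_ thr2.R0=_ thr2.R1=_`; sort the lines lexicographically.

thr0.R0=0 thr1.R0=0 thr2.R0=0 thr2.R1=2
thr0.R0=0 thr1.R0=0 thr2.R0=2 thr2.R1=2
thr0.R0=0 thr1.R0=2 thr2.R0=0 thr2.R1=2
thr0.R0=0 thr1.R0=2 thr2.R0=2 thr2.R1=2
thr0.R0=1 thr1.R0=0 thr2.R0=0 thr2.R1=0
thr0.R0=1 thr1.R0=0 thr2.R0=0 thr2.R1=2
thr0.R0=1 thr1.R0=0 thr2.R0=2 thr2.R1=2
thr0.R0=1 thr1.R0=2 thr2.R0=0 thr2.R1=0
thr0.R0=1 thr1.R0=2 thr2.R0=0 thr2.R1=2
thr0.R0=1 thr1.R0=2 thr2.R0=2 thr2.R1=2

outcome vector order: (thr0.R0,thr1.R0,thr2.R0,thr2.R1)
|SC outcomes| = 10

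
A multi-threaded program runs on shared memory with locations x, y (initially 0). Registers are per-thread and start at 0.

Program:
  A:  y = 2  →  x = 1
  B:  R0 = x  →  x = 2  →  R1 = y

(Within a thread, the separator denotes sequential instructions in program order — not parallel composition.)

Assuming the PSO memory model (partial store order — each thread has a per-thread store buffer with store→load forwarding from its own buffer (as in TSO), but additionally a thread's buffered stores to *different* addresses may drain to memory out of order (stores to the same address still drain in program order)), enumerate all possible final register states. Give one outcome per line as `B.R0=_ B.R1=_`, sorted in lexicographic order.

B.R0=0 B.R1=0
B.R0=0 B.R1=2
B.R0=1 B.R1=0
B.R0=1 B.R1=2

outcome vector order: (B.R0,B.R1)
|PSO outcomes| = 4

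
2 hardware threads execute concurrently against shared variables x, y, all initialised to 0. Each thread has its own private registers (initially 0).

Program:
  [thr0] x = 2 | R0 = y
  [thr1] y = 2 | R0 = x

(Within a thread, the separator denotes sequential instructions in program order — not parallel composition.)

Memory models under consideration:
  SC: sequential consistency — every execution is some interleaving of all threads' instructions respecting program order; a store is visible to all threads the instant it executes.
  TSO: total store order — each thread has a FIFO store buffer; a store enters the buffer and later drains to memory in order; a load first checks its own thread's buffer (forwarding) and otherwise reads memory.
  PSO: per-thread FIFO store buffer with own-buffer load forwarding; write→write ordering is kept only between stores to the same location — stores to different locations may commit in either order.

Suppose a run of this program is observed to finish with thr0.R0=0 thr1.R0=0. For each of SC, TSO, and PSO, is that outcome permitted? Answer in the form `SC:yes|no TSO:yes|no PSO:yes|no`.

outcome vector order: (thr0.R0,thr1.R0)
SC: 3 outcomes — {02, 20, 22}
TSO: 4 outcomes — {00, 02, 20, 22}
PSO: 4 outcomes — {00, 02, 20, 22}
target 00 ∈ {TSO,PSO}

SC:no TSO:yes PSO:yes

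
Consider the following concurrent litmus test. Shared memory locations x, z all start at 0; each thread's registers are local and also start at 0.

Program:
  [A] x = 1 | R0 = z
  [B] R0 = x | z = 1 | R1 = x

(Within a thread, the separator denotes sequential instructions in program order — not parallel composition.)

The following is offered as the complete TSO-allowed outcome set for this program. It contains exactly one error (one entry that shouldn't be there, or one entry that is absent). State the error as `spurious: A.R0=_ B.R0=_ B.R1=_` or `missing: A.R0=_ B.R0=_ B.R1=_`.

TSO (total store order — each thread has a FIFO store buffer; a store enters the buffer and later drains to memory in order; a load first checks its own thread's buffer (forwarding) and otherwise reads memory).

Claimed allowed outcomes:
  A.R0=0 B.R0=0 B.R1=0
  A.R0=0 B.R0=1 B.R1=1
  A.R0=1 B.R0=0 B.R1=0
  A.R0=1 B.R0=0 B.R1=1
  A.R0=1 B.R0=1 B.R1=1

outcome vector order: (A.R0,B.R0,B.R1)
TSO (6): <0 0 0>; <0 0 1>; <0 1 1>; <1 0 0>; <1 0 1>; <1 1 1>
TSO∖claimed = {<0 0 1>}

missing: A.R0=0 B.R0=0 B.R1=1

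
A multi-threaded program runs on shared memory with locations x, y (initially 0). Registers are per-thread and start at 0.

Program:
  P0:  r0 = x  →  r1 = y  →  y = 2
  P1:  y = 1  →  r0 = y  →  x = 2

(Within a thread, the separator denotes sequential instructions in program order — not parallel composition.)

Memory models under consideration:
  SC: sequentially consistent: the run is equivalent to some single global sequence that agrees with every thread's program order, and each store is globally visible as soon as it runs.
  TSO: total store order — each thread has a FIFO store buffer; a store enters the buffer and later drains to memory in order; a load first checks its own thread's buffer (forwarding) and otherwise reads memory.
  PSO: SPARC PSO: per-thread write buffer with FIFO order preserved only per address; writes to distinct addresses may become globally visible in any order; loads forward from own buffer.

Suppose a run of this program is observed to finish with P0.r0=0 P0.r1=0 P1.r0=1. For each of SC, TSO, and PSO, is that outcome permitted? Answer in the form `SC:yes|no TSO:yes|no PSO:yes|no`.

SC:yes TSO:yes PSO:yes

outcome vector order: (P0.r0,P0.r1,P1.r0)
under SC → 0/0/1; 0/0/2; 0/1/1; 0/1/2; 2/1/1
under TSO → 0/0/1; 0/0/2; 0/1/1; 0/1/2; 2/1/1
under PSO → 0/0/1; 0/0/2; 0/1/1; 0/1/2; 2/0/1; 2/1/1
target 0/0/1 ∈ {SC,TSO,PSO}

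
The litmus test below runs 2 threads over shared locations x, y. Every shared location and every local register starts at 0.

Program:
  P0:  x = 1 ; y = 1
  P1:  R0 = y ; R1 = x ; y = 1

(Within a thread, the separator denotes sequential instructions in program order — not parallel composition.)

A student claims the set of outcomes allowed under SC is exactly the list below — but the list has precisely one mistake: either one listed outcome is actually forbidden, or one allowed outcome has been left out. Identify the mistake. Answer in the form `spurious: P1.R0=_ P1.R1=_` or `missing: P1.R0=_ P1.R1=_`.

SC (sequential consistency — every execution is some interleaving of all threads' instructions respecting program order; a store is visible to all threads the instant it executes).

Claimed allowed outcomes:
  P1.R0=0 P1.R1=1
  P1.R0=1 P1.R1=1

outcome vector order: (P1.R0,P1.R1)
SC: 3 outcomes — {<0 0> <0 1> <1 1>}
SC∖claimed = {<0 0>}

missing: P1.R0=0 P1.R1=0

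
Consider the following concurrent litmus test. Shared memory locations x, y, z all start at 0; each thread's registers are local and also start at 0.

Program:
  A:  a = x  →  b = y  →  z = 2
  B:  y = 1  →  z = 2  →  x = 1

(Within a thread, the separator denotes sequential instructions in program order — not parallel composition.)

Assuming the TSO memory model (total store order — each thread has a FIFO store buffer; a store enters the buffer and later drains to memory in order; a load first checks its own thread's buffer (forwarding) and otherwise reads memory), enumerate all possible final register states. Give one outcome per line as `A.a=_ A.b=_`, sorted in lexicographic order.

outcome vector order: (A.a,A.b)
|TSO outcomes| = 3

A.a=0 A.b=0
A.a=0 A.b=1
A.a=1 A.b=1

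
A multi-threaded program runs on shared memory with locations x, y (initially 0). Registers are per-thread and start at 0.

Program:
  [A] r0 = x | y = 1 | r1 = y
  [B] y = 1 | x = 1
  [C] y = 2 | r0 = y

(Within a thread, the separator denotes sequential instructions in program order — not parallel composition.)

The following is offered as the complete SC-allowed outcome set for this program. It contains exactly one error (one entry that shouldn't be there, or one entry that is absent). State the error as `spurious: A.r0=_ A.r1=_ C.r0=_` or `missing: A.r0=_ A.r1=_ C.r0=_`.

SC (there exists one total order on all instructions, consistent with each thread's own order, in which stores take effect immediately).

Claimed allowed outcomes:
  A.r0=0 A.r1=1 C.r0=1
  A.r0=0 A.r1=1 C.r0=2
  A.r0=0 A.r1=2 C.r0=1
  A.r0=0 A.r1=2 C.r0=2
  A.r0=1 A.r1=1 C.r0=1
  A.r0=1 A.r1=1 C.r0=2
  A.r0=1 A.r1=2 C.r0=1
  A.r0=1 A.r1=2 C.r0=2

spurious: A.r0=1 A.r1=2 C.r0=1

outcome vector order: (A.r0,A.r1,C.r0)
SC (7): 011; 012; 021; 022; 111; 112; 122
claimed∖SC = {121}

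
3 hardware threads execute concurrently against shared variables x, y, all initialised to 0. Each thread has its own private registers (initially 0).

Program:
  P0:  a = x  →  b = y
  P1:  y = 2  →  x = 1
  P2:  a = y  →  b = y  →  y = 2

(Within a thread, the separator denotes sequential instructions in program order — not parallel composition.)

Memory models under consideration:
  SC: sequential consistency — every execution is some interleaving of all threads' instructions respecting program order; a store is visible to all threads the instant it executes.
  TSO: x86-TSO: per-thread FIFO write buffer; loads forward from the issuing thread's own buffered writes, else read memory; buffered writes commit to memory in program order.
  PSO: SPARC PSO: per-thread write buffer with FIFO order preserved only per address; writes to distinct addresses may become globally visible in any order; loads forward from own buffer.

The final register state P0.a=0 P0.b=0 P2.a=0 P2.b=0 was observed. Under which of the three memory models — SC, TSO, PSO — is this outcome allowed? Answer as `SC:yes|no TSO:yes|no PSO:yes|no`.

SC:yes TSO:yes PSO:yes

outcome vector order: (P0.a,P0.b,P2.a,P2.b)
under SC → 0000; 0002; 0022; 0200; 0202; 0222; 1200; 1202; 1222
under TSO → 0000; 0002; 0022; 0200; 0202; 0222; 1200; 1202; 1222
under PSO → 0000; 0002; 0022; 0200; 0202; 0222; 1000; 1002; 1022; 1200; 1202; 1222
target 0000 ∈ {SC,TSO,PSO}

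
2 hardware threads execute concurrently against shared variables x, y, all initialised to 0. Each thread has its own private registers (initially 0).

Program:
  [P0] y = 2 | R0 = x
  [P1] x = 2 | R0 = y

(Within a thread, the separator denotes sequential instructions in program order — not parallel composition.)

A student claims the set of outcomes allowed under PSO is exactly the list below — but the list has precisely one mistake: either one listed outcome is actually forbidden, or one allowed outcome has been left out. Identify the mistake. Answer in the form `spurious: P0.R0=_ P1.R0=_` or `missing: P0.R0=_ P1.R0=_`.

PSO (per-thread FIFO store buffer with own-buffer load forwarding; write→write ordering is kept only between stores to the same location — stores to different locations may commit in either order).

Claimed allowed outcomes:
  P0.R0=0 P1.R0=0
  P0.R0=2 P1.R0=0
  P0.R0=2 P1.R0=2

outcome vector order: (P0.R0,P1.R0)
PSO (4): <0 0>, <0 2>, <2 0>, <2 2>
PSO∖claimed = {<0 2>}

missing: P0.R0=0 P1.R0=2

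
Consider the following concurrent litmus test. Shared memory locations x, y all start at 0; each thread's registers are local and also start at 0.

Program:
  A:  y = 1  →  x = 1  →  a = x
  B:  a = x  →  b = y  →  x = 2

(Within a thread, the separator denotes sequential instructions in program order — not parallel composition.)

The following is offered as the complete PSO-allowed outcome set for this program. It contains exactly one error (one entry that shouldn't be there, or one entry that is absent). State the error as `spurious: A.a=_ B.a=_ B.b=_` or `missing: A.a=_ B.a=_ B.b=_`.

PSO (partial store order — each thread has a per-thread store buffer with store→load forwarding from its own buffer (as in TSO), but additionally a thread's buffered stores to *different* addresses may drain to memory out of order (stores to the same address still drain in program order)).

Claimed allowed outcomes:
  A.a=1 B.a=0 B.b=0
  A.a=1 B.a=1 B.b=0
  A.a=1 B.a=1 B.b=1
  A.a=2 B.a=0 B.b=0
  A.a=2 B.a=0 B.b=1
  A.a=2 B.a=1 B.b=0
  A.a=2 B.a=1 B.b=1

missing: A.a=1 B.a=0 B.b=1

outcome vector order: (A.a,B.a,B.b)
PSO: 8 outcomes — {1/0/0, 1/0/1, 1/1/0, 1/1/1, 2/0/0, 2/0/1, 2/1/0, 2/1/1}
PSO∖claimed = {1/0/1}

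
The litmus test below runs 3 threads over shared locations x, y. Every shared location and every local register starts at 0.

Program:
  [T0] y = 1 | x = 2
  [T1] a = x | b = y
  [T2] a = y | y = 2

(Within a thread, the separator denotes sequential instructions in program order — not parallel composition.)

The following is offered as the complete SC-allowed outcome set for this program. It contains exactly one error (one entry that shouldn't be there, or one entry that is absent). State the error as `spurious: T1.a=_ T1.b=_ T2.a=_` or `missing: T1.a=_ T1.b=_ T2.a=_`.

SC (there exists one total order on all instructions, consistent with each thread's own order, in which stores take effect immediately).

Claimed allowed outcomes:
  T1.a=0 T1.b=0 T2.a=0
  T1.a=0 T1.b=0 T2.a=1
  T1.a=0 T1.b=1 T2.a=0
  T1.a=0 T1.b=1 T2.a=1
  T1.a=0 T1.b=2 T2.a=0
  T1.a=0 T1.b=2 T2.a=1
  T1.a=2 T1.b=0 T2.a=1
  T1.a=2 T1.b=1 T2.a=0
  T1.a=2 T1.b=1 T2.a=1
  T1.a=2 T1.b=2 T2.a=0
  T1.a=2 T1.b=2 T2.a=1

outcome vector order: (T1.a,T1.b,T2.a)
SC (10): <0 0 0>; <0 0 1>; <0 1 0>; <0 1 1>; <0 2 0>; <0 2 1>; <2 1 0>; <2 1 1>; <2 2 0>; <2 2 1>
claimed∖SC = {<2 0 1>}

spurious: T1.a=2 T1.b=0 T2.a=1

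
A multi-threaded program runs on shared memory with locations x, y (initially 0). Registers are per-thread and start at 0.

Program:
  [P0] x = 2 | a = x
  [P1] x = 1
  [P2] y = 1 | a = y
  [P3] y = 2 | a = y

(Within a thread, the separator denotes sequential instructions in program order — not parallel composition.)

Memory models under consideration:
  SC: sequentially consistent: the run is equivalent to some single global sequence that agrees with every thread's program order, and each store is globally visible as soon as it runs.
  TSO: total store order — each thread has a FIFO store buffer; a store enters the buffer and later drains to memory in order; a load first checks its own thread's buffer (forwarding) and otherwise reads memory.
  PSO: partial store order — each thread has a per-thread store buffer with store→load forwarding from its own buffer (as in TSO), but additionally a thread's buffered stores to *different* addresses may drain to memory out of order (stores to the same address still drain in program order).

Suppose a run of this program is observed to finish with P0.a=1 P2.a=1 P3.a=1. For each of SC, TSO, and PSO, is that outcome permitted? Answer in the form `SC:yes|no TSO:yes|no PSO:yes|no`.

SC:yes TSO:yes PSO:yes

outcome vector order: (P0.a,P2.a,P3.a)
SC (6): <1 1 1>; <1 1 2>; <1 2 2>; <2 1 1>; <2 1 2>; <2 2 2>
TSO (6): <1 1 1>; <1 1 2>; <1 2 2>; <2 1 1>; <2 1 2>; <2 2 2>
PSO (6): <1 1 1>; <1 1 2>; <1 2 2>; <2 1 1>; <2 1 2>; <2 2 2>
target <1 1 1> ∈ {SC,TSO,PSO}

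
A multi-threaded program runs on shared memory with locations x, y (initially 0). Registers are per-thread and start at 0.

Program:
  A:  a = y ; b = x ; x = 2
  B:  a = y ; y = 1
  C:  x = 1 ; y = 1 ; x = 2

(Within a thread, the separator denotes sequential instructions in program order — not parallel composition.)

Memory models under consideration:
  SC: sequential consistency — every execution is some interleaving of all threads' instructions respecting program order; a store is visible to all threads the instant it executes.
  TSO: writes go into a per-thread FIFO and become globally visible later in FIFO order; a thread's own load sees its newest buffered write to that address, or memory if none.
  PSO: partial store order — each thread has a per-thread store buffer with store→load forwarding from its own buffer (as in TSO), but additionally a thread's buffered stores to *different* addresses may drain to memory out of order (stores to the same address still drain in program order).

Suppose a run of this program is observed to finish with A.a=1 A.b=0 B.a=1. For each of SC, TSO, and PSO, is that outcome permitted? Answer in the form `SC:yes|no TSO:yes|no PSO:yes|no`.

SC:no TSO:no PSO:yes

outcome vector order: (A.a,A.b,B.a)
SC: 11 outcomes — {<0 0 0>; <0 0 1>; <0 1 0>; <0 1 1>; <0 2 0>; <0 2 1>; <1 0 0>; <1 1 0>; <1 1 1>; <1 2 0>; <1 2 1>}
TSO: 11 outcomes — {<0 0 0>; <0 0 1>; <0 1 0>; <0 1 1>; <0 2 0>; <0 2 1>; <1 0 0>; <1 1 0>; <1 1 1>; <1 2 0>; <1 2 1>}
PSO: 12 outcomes — {<0 0 0>; <0 0 1>; <0 1 0>; <0 1 1>; <0 2 0>; <0 2 1>; <1 0 0>; <1 0 1>; <1 1 0>; <1 1 1>; <1 2 0>; <1 2 1>}
target <1 0 1> ∈ {PSO}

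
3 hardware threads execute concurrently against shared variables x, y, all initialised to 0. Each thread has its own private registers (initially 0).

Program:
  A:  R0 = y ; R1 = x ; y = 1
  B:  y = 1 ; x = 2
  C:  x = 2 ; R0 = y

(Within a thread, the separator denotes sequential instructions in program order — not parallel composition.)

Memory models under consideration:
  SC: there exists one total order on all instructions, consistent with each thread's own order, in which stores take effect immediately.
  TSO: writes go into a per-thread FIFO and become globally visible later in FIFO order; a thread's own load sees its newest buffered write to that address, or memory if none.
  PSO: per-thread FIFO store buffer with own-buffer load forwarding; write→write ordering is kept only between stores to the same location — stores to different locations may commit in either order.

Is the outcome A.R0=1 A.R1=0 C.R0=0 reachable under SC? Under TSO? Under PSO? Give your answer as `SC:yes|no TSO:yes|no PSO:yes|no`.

outcome vector order: (A.R0,A.R1,C.R0)
[SC] allowed = {(0,0,0), (0,0,1), (0,2,0), (0,2,1), (1,0,1), (1,2,0), (1,2,1)}
[TSO] allowed = {(0,0,0), (0,0,1), (0,2,0), (0,2,1), (1,0,0), (1,0,1), (1,2,0), (1,2,1)}
[PSO] allowed = {(0,0,0), (0,0,1), (0,2,0), (0,2,1), (1,0,0), (1,0,1), (1,2,0), (1,2,1)}
target (1,0,0) ∈ {TSO,PSO}

SC:no TSO:yes PSO:yes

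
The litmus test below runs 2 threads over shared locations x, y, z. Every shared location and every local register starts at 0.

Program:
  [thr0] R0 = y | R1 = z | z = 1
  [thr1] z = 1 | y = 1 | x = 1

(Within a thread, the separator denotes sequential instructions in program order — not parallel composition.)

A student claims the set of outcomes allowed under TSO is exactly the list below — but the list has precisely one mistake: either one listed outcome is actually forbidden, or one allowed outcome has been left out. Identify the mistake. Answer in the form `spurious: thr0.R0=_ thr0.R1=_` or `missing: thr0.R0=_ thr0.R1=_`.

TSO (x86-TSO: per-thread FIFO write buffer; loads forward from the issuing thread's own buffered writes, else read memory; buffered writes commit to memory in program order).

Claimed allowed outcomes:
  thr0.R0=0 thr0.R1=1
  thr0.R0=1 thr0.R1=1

outcome vector order: (thr0.R0,thr0.R1)
TSO (3): <0 0> <0 1> <1 1>
TSO∖claimed = {<0 0>}

missing: thr0.R0=0 thr0.R1=0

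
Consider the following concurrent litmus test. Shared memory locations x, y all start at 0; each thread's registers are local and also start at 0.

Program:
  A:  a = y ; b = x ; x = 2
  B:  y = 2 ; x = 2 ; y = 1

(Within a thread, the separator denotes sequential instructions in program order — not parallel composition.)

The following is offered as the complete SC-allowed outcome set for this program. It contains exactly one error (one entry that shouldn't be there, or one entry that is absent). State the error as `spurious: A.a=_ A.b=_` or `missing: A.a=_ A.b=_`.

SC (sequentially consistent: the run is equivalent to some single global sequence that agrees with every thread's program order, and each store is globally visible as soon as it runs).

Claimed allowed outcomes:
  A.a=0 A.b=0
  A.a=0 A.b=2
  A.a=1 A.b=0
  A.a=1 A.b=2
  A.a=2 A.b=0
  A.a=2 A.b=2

outcome vector order: (A.a,A.b)
SC (5): <0 0>, <0 2>, <1 2>, <2 0>, <2 2>
claimed∖SC = {<1 0>}

spurious: A.a=1 A.b=0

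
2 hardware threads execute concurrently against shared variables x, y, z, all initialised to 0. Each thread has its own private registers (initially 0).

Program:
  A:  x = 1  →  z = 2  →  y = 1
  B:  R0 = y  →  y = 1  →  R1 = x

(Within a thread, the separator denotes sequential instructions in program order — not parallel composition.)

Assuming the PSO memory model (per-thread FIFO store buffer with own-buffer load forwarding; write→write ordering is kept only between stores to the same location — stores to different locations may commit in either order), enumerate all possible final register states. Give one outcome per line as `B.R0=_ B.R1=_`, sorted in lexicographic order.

B.R0=0 B.R1=0
B.R0=0 B.R1=1
B.R0=1 B.R1=0
B.R0=1 B.R1=1

outcome vector order: (B.R0,B.R1)
|PSO outcomes| = 4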